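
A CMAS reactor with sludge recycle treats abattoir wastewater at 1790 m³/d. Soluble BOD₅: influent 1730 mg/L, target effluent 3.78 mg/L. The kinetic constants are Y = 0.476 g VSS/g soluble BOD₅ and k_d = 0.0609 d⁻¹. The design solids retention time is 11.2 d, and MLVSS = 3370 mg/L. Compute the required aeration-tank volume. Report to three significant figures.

V ≈ 2910 m³

Steady-state biomass mass balance: V·X·(1 + k_d·θ_c) = Y·Q·(S₀ − S)·θ_c, so V = 0.476 × 1790 × (1730 − 3.78) × 11.2 / [3370 × (1 + 0.0609 × 11.2)] = 1.65×10^7 / 5669 = 2906 m³.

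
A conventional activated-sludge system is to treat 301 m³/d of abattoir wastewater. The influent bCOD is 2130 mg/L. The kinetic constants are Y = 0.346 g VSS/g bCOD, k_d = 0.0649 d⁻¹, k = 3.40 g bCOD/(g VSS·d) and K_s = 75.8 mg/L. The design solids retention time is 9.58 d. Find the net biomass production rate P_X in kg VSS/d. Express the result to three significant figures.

P_X ≈ 136 kg VSS/d

From the Monod/SRT balance for a CMAS, S = K_s·(1+k_d θ_c)/[θ_c·(Y k − k_d) − 1] = 75.8 × (1 + 0.0649 × 9.58) / [9.58 × (0.346 × 3.40 − 0.0649) − 1] = 122.9 / 9.648 = 12.74 mg/L.
The observed yield is Y_obs = Y/(1 + k_d·θ_c) = 0.346 / (1 + 0.0649 × 9.58) = 0.346 / 1.622 = 0.2134 g VSS per g bCOD removed.
Mass of bCOD removed per day: Q(S₀ − S) = 301 × 2117 g/m³ = 637.3 kg/d.
Biomass produced: P_X = Y_obs·Q·ΔS = 0.2134 × 637.3 ≈ 136.0 kg VSS/d.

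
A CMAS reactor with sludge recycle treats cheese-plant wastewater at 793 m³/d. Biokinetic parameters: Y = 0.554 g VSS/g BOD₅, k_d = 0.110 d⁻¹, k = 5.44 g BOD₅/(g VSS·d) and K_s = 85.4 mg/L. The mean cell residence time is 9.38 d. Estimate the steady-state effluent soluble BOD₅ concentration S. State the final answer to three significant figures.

S ≈ 6.61 mg/L

For a completely mixed reactor with recycle the Lawrence–McCarty relation gives S = K_s·(1 + k_d·θ_c) / [θ_c·(Y·k − k_d) − 1] = 85.4 × (1 + 0.110 × 9.38) / [9.38 × (0.554 × 5.44 − 0.110) − 1] = 173.5 / 26.24 = 6.613 mg/L.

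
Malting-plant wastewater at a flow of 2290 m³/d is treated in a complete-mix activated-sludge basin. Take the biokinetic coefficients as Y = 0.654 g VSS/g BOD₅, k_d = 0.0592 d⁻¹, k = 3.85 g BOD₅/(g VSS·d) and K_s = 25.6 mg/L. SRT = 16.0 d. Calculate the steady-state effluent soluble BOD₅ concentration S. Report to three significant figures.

Effluent substrate depends only on kinetics and SRT: S = K_s(1 + k_d θ_c) / [θ_c(Yk − k_d) − 1] = 25.6 × (1 + 0.0592 × 16.0) / [16.0 × (0.654 × 3.85 − 0.0592) − 1] = 49.85 / 38.34 = 1.300 mg/L.

S ≈ 1.30 mg/L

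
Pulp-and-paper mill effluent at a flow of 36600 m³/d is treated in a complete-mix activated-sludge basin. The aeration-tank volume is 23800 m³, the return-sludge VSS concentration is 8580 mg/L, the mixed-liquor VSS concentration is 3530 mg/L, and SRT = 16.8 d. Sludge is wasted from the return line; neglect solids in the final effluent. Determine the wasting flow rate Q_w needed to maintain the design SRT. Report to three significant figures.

Q_w = (V·X)/(θ_c X_r) = 23800 × 3530 / (16.8 × 8580) = 582.8 m³/d.

Q_w ≈ 583 m³/d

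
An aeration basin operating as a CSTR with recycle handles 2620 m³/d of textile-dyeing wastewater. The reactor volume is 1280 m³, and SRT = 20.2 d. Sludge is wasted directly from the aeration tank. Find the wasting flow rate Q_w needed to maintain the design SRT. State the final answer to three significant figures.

Wasting from the aeration tank: Q_w = V / θ_c = 1280 / 20.2 = 63.37 m³/d.

Q_w ≈ 63.4 m³/d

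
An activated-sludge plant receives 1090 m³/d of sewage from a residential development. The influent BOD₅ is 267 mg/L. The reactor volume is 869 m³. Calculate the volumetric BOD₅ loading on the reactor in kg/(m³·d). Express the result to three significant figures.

Applied BOD₅ load per unit volume = Q·S₀/V = (1090 × 267/1000)/869.0 = 0.3349 kg BOD₅·m⁻³·d⁻¹.

L_v ≈ 0.335 kg BOD₅/(m³·d)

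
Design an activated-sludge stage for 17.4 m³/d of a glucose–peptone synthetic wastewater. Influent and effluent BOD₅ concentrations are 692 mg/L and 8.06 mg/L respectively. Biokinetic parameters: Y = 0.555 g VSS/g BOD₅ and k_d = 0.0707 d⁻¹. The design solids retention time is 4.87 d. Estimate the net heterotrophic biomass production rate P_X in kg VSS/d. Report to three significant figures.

Observed yield with endogenous decay: Y_obs = Y / (1 + k_d·θ_c) = 0.555 / (1 + 0.0707 × 4.87) = 0.555 / 1.344 = 0.4129 g VSS/g BOD₅.
ΔS = 692 − 8.06 = 683.9 mg/L, so the substrate removal rate is 17.4 × 683.9/1000 = 11.90 kg BOD₅/d.
P_X = Y_obs · Q(S₀ − S) = 0.4129 × 11.90 = 4.913 kg VSS/d.

P_X ≈ 4.91 kg VSS/d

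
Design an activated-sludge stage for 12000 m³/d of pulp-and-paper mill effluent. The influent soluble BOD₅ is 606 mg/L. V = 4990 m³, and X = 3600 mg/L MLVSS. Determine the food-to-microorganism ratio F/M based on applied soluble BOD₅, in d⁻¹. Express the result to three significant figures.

Food-to-microorganism ratio F/M = Q S₀ / (V X) = 12000 × 606 / (4990 × 3600) = 0.4048 d⁻¹.

F/M ≈ 0.405 d⁻¹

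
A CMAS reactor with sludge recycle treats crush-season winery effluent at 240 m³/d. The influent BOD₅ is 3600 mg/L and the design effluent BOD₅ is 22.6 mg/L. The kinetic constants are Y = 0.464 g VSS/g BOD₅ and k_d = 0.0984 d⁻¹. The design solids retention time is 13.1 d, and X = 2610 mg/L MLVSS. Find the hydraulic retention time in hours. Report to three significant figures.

Rearranging the biomass balance for a CMAS with decay, V = Y·Q·ΔS·θ_c / [X·(1+k_d θ_c)] = 0.464 × 240 × (3600 − 22.6) × 13.1 / [2610 × (1 + 0.0984 × 13.1)] = 5.22×10^6 / 5974 = 873.5 m³.
Hydraulic retention time τ = V/Q = 873.5 / 240 = 3.640 d = 87.35 h.

τ ≈ 87.4 h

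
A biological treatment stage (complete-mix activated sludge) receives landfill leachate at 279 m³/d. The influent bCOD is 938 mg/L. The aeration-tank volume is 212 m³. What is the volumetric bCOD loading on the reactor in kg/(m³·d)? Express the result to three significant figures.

Volumetric loading L_v = Q·S₀ / V = 279 × 938 g/m³ / 212.0 m³ = 1234 g/(m³·d) = 1.234 kg bCOD/(m³·d).

L_v ≈ 1.23 kg bCOD/(m³·d)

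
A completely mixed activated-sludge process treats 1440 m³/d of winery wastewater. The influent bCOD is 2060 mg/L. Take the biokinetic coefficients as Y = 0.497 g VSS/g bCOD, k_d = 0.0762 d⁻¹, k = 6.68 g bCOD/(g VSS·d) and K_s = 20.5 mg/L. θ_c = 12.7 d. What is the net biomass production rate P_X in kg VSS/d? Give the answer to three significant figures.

For a completely mixed reactor with recycle the Lawrence–McCarty relation gives S = K_s·(1 + k_d·θ_c) / [θ_c·(Y·k − k_d) − 1] = 20.5 × (1 + 0.0762 × 12.7) / [12.7 × (0.497 × 6.68 − 0.0762) − 1] = 40.34 / 40.20 = 1.004 mg/L.
Observed yield with endogenous decay: Y_obs = Y / (1 + k_d·θ_c) = 0.497 / (1 + 0.0762 × 12.7) = 0.497 / 1.968 = 0.2526 g VSS/g bCOD.
ΔS = 2060 − 1.00 = 2059 mg/L, so the substrate removal rate is 1440 × 2059/1000 = 2965 kg bCOD/d.
P_X = Y_obs · Q(S₀ − S) = 0.2526 × 2965 = 748.9 kg VSS/d.

P_X ≈ 749 kg VSS/d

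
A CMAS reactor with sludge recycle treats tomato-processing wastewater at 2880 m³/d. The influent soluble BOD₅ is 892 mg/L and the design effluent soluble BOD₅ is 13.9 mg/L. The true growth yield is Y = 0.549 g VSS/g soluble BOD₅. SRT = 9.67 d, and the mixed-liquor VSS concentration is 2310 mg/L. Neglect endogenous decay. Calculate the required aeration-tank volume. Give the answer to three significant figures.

V·X = Y·Q·ΔS·θ_c gives V = 0.549 × 2880 × (892 − 13.9) × 9.67 / 2310 = 5812 m³.

V ≈ 5810 m³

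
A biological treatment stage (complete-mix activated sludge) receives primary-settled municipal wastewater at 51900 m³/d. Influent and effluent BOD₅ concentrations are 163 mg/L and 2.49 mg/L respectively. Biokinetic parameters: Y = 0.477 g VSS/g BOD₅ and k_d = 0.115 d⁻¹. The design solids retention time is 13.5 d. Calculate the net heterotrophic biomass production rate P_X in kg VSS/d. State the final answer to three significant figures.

P_X ≈ 1560 kg VSS/d

Y_obs = Y / (1 + k_d θ_c) = 0.477 / (1 + 0.115 × 13.5) = 0.477 / 2.553 = 0.1869.
Q·(S₀ − S) = 51900 × (163 − 2.49) × 10⁻³ = 8330 kg/d removed.
So the net sludge growth is P_X = 0.1869 × 8330 = 1557 kg VSS/d.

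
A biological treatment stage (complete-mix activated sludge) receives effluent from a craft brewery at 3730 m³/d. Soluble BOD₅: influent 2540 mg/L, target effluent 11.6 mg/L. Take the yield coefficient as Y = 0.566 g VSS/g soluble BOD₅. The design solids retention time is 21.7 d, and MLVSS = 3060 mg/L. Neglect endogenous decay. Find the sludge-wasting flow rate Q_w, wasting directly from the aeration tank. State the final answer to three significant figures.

V·X = Y·Q·ΔS·θ_c gives V = 0.566 × 3730 × (2540 − 11.6) × 21.7 / 3060 = 37854 m³.
For wasting at MLVSS concentration, Q_w = V/θ_c = 37854/21.7 = 1744 m³/d.

Q_w ≈ 1740 m³/d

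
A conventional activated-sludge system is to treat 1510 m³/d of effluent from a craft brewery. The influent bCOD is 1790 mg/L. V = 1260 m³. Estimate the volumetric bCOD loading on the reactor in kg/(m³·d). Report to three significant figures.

L_v = Q S₀ / V = 1510 × 1790 × 10⁻³ / 1260 = 2.145 kg/(m³·d).

L_v ≈ 2.15 kg bCOD/(m³·d)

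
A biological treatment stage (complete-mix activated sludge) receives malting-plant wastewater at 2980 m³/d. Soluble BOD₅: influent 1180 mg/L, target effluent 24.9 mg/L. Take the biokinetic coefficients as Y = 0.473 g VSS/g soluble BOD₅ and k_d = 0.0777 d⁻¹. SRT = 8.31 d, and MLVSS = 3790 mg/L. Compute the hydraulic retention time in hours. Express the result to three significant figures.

From the SRT design equation V = Y Q (S₀−S) θ_c / [X (1 + k_d θ_c)] = 0.473 × 2980 × (1180 − 24.9) × 8.31 / [3790 × (1 + 0.0777 × 8.31)] = 1.35×10^7 / 6237 = 2169 m³.
Hydraulic retention time τ = V/Q = 2169 / 2980 = 0.7279 d = 17.47 h.

τ ≈ 17.5 h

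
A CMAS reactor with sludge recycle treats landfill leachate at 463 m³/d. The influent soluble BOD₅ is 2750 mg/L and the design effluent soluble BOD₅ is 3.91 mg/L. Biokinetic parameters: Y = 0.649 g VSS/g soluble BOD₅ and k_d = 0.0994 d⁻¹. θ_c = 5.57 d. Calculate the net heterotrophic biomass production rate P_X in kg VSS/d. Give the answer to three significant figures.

The observed yield is Y_obs = Y/(1 + k_d·θ_c) = 0.649 / (1 + 0.0994 × 5.57) = 0.649 / 1.554 = 0.4177 g VSS per g soluble BOD₅ removed.
Q·(S₀ − S) = 463 × (2750 − 3.91) × 10⁻³ = 1271 kg/d removed.
P_X = Y_obs · Q(S₀ − S) = 0.4177 × 1271 = 531.1 kg VSS/d.

P_X ≈ 531 kg VSS/d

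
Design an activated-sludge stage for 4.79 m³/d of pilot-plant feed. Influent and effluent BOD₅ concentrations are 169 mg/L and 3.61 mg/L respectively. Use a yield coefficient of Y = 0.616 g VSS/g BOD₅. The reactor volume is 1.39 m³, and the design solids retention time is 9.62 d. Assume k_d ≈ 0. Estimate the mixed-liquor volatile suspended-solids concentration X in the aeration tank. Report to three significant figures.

From V·X = Y·Q·(S₀ − S)·θ_c (decay neglected): X = 0.616 × 4.79 × (169 − 3.61) × 9.62 / 1.39 = 3377 mg/L.

X ≈ 3380 mg/L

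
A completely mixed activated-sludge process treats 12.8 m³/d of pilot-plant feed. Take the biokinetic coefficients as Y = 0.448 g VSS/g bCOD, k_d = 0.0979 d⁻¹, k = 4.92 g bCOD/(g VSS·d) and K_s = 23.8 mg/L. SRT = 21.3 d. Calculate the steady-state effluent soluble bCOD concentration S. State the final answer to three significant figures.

From the Monod/SRT balance for a CMAS, S = K_s·(1+k_d θ_c)/[θ_c·(Y k − k_d) − 1] = 23.8 × (1 + 0.0979 × 21.3) / [21.3 × (0.448 × 4.92 − 0.0979) − 1] = 73.43 / 43.86 = 1.674 mg/L.

S ≈ 1.67 mg/L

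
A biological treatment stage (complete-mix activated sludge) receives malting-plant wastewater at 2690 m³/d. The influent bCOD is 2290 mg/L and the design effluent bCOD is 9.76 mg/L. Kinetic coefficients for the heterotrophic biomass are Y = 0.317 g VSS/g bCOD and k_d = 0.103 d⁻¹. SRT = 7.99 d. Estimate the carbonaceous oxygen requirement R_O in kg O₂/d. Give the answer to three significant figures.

Y_obs = Y / (1 + k_d θ_c) = 0.317 / (1 + 0.103 × 7.99) = 0.317 / 1.823 = 0.1739.
Mass of bCOD removed per day: Q(S₀ − S) = 2690 × 2280 g/m³ = 6134 kg/d.
Net sludge production P_X = 0.1739 × 6134 = 1067 kg VSS/d.
R_O = Q·(S₀ − S) − 1.42·P_X = 6134 − 1.42 × 1067 = 4619 kg O₂/d.

R_O ≈ 4620 kg O₂/d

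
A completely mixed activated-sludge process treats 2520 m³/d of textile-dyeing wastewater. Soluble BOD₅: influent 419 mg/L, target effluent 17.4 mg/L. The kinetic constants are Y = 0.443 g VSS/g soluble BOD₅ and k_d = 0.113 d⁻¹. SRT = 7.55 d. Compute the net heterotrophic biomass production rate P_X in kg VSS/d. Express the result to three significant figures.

Correct the yield for decay: Y_obs = Y/(1 + k_d θ_c) = 0.443 / (1 + 0.113 × 7.55) = 0.443 / 1.853 = 0.2391.
Q·(S₀ − S) = 2520 × (419 − 17.4) × 10⁻³ = 1012 kg/d removed.
So the net sludge growth is P_X = 0.2391 × 1012 = 241.9 kg VSS/d.

P_X ≈ 242 kg VSS/d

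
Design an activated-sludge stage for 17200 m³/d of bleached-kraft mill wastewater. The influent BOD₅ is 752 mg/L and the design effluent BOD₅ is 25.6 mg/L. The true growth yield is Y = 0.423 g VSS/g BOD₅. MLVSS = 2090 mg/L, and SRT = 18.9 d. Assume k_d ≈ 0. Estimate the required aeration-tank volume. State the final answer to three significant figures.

With k_d = 0 the design equation reduces to V = Y Q (S₀−S) θ_c / X = 0.423 × 17200 × (752 − 25.6) × 18.9 / 2090 = 47793 m³.

V ≈ 47800 m³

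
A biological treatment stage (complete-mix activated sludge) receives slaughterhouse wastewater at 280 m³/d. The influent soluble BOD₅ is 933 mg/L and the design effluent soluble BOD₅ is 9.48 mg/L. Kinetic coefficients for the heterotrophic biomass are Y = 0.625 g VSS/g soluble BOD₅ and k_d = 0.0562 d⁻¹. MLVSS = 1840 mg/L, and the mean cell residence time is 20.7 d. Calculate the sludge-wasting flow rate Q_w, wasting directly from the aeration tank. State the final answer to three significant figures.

From the SRT design equation V = Y Q (S₀−S) θ_c / [X (1 + k_d θ_c)] = 0.625 × 280 × (933 − 9.48) × 20.7 / [1840 × (1 + 0.0562 × 20.7)] = 3.35×10^6 / 3981 = 840.5 m³.
Wasting from the aeration tank: Q_w = V / θ_c = 840.5 / 20.7 = 40.60 m³/d.

Q_w ≈ 40.6 m³/d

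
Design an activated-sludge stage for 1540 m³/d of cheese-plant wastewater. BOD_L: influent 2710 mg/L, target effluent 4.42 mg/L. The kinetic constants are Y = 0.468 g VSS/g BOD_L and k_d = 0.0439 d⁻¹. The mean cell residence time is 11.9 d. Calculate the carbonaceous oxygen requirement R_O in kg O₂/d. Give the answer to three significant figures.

R_O ≈ 2350 kg O₂/d

The observed yield is Y_obs = Y/(1 + k_d·θ_c) = 0.468 / (1 + 0.0439 × 11.9) = 0.468 / 1.522 = 0.3074 g VSS per g BOD_L removed.
Mass of BOD_L removed per day: Q(S₀ − S) = 1540 × 2706 g/m³ = 4167 kg/d.
P_X = Y_obs·Q·(S₀ − S) = 0.3074 × 4167 = 1281 kg VSS/d.
Carbonaceous O₂ demand = substrate oxidised − cell-mass equivalent = 4167 − 1.42 × 1281 = 2348 kg O₂/d.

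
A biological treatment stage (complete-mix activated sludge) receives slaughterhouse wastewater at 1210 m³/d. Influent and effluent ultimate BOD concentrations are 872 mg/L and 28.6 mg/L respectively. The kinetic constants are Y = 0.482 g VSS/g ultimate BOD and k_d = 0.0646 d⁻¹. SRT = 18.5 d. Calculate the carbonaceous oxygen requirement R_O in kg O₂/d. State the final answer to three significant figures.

Observed yield with endogenous decay: Y_obs = Y / (1 + k_d·θ_c) = 0.482 / (1 + 0.0646 × 18.5) = 0.482 / 2.195 = 0.2196 g VSS/g ultimate BOD.
Q·(S₀ − S) = 1210 × (872 − 28.6) × 10⁻³ = 1021 kg/d removed.
P_X = Y_obs·Q·(S₀ − S) = 0.2196 × 1021 = 224.1 kg VSS/d.
R_O = Q·(S₀ − S) − 1.42·P_X = 1021 − 1.42 × 224.1 = 702.3 kg O₂/d.

R_O ≈ 702 kg O₂/d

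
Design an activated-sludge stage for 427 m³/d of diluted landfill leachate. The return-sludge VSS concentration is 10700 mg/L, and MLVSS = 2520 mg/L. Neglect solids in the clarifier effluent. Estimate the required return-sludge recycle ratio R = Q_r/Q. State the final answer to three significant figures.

R ≈ 0.308

Mass balance around the secondary clarifier (neglecting effluent solids): R = X / (X_r − X) = 2520 / (10700 − 2520) = 0.3081.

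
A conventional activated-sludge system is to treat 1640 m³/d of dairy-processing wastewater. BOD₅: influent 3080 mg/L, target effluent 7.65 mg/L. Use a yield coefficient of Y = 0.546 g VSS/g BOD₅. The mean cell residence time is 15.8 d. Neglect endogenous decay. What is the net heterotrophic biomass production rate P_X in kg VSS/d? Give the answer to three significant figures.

With endogenous decay neglected, the observed yield equals the true yield: Y_obs = Y = 0.546 g VSS/g BOD₅.
Substrate removed = Q·(S₀ − S) = 1640 m³/d × (3080 − 7.65) g/m³ = 5.04×10^6 g/d = 5039 kg/d.
P_X = Y_obs · Q(S₀ − S) = 0.5460 × 5039 = 2751 kg VSS/d.

P_X ≈ 2750 kg VSS/d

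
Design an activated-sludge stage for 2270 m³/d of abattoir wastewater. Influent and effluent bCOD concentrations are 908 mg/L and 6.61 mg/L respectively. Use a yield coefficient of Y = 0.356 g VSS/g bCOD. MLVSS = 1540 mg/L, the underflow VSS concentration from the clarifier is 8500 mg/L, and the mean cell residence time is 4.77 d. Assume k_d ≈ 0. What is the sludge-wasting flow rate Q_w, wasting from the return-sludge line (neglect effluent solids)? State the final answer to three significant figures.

With k_d = 0 the design equation reduces to V = Y Q (S₀−S) θ_c / X = 0.356 × 2270 × (908 − 6.61) × 4.77 / 1540 = 2256 m³.
θ_c = V·X/(Q_w·X_r) when wasting from the recycle, so Q_w = V·X/(θ_c·X_r) = 2256 × 1540 / (4.77 × 8500) = 85.70 m³/d.

Q_w ≈ 85.7 m³/d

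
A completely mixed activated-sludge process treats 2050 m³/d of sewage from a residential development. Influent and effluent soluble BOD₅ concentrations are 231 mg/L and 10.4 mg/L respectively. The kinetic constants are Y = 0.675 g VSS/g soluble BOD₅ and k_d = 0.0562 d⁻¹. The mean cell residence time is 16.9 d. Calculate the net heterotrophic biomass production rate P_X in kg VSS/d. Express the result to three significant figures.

Correct the yield for decay: Y_obs = Y/(1 + k_d θ_c) = 0.675 / (1 + 0.0562 × 16.9) = 0.675 / 1.950 = 0.3462.
Mass of soluble BOD₅ removed per day: Q(S₀ − S) = 2050 × 220.6 g/m³ = 452.2 kg/d.
Net biomass production P_X = Y_obs × Q·(S₀ − S) = 0.3462 × 452.2 = 156.6 kg VSS/d.

P_X ≈ 157 kg VSS/d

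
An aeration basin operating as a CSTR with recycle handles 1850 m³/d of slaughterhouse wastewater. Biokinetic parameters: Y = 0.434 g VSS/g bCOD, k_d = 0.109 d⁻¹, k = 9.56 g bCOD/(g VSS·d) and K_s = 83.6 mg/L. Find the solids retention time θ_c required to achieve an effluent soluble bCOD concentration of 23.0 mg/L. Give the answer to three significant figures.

θ_c ≈ 1.27 d

At the target effluent, Y k S/(K_s+S) = 0.434×9.56×23.0/106.6 = 0.8952 d⁻¹.
1/θ_c = 0.8952 − 0.109 = 0.7862 d⁻¹, so θ_c = 1.272 d.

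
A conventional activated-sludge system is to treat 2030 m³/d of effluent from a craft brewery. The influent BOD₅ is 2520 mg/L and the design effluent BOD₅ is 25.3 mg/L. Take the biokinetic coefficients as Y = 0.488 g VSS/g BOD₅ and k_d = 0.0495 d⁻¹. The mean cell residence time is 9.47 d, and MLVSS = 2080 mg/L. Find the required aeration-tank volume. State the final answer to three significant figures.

V ≈ 7660 m³

Steady-state biomass mass balance: V·X·(1 + k_d·θ_c) = Y·Q·(S₀ − S)·θ_c, so V = 0.488 × 2030 × (2520 − 25.3) × 9.47 / [2080 × (1 + 0.0495 × 9.47)] = 2.34×10^7 / 3055 = 7661 m³.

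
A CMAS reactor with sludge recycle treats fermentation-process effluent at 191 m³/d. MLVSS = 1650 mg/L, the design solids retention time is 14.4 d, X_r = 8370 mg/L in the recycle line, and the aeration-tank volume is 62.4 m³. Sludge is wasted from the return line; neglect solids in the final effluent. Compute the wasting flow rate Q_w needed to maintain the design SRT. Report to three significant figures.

θ_c = V·X/(Q_w·X_r) when wasting from the recycle, so Q_w = V·X/(θ_c·X_r) = 62.40 × 1650 / (14.4 × 8370) = 0.8542 m³/d.

Q_w ≈ 0.854 m³/d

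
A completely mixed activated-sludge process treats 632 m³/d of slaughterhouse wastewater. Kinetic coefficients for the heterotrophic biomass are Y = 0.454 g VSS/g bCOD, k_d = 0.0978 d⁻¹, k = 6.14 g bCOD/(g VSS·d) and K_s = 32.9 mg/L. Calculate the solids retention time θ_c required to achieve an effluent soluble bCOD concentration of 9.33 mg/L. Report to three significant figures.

θ_c ≈ 1.93 d

Specific growth rate at S = 9.33 mg/L: μ = YkS/(K_s+S) = 0.454·6.14·9.33/(32.9+9.33) = 0.6159 d⁻¹.
1/θ_c = 0.6159 − 0.0978 = 0.5181 d⁻¹, so θ_c = 1.930 d.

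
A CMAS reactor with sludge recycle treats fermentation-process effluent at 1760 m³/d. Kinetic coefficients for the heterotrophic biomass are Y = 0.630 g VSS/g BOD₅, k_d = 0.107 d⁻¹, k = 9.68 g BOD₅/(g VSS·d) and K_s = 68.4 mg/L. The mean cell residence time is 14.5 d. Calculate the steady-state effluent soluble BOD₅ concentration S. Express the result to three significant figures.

From the Monod/SRT balance for a CMAS, S = K_s·(1+k_d θ_c)/[θ_c·(Y k − k_d) − 1] = 68.4 × (1 + 0.107 × 14.5) / [14.5 × (0.630 × 9.68 − 0.107) − 1] = 174.5 / 85.88 = 2.032 mg/L.

S ≈ 2.03 mg/L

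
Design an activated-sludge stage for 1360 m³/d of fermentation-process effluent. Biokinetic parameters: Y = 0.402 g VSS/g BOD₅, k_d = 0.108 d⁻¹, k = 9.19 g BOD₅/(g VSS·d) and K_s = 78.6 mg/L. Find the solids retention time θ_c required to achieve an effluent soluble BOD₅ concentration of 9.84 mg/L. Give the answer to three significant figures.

At the target effluent, Y k S/(K_s+S) = 0.402×9.19×9.84/88.44 = 0.4110 d⁻¹.
θ_c = 1/(μ − k_d) = 1/(0.4110 − 0.108) = 1/0.3030 = 3.300 d.

θ_c ≈ 3.30 d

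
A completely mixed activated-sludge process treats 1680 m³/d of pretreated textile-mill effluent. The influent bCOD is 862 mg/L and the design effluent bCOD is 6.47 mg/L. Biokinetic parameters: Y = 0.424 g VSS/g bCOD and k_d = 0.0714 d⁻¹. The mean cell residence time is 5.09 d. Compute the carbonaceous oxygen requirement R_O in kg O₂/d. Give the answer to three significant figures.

Y_obs = Y / (1 + k_d θ_c) = 0.424 / (1 + 0.0714 × 5.09) = 0.424 / 1.363 = 0.3110.
Q·(S₀ − S) = 1680 × (862 − 6.47) × 10⁻³ = 1437 kg/d removed.
P_X = Y_obs·Q·(S₀ − S) = 0.3110 × 1437 = 447.0 kg VSS/d.
R_O = Q·(S₀ − S) − 1.42·P_X = 1437 − 1.42 × 447.0 = 802.6 kg O₂/d.

R_O ≈ 803 kg O₂/d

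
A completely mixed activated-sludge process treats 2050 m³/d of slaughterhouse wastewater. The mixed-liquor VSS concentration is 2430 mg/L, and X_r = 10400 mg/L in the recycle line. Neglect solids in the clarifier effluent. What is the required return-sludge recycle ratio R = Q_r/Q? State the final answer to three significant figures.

Solids balance on the clarifier gives (1+R)X = R·X_r, so R = X/(X_r − X) = 2430 / (10400 − 2430) = 0.3049.

R ≈ 0.305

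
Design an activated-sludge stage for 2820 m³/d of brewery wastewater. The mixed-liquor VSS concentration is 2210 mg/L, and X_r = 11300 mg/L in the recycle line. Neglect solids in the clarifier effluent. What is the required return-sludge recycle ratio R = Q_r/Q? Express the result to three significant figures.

R ≈ 0.243

Mass balance around the secondary clarifier (neglecting effluent solids): R = X / (X_r − X) = 2210 / (11300 − 2210) = 0.2431.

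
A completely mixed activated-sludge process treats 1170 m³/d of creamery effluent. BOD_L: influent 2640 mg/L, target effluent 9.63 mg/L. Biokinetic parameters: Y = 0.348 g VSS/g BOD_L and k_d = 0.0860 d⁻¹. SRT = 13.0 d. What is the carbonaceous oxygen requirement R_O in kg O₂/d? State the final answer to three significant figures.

R_O ≈ 2360 kg O₂/d

Observed yield with endogenous decay: Y_obs = Y / (1 + k_d·θ_c) = 0.348 / (1 + 0.0860 × 13.0) = 0.348 / 2.118 = 0.1643 g VSS/g BOD_L.
Mass of BOD_L removed per day: Q(S₀ − S) = 1170 × 2630 g/m³ = 3078 kg/d.
Net sludge production P_X = 0.1643 × 3078 = 505.7 kg VSS/d.
Carbonaceous O₂ demand = substrate oxidised − cell-mass equivalent = 3078 − 1.42 × 505.7 = 2360 kg O₂/d.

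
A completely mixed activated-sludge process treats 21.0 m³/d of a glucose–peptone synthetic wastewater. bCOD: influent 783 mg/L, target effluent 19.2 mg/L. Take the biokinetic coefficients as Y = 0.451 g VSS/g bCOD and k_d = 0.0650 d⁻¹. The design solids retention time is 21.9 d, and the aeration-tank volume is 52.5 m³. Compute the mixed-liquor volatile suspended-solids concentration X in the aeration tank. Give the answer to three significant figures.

X ≈ 1250 mg/L

Solving the biomass balance for X: X = Y Q (S₀−S) θ_c / [V (1+k_d θ_c)] = 0.451 × 21.0 × (783 − 19.2) × 21.9 / [52.5 × (1 + 0.0650 × 21.9)] = 1245 mg/L.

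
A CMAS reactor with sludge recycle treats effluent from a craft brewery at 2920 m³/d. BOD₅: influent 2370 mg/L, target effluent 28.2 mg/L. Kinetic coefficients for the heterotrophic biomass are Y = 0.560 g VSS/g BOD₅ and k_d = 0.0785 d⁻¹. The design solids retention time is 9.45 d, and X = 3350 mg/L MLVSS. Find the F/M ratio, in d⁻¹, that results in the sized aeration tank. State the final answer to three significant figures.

F/M ≈ 0.333 d⁻¹

Rearranging the biomass balance for a CMAS with decay, V = Y·Q·ΔS·θ_c / [X·(1+k_d θ_c)] = 0.560 × 2920 × (2370 − 28.2) × 9.45 / [3350 × (1 + 0.0785 × 9.45)] = 3.62×10^7 / 5835 = 6202 m³.
Food-to-microorganism ratio F/M = Q S₀ / (V X) = 2920 × 2370 / (6202 × 3350) = 0.3331 d⁻¹.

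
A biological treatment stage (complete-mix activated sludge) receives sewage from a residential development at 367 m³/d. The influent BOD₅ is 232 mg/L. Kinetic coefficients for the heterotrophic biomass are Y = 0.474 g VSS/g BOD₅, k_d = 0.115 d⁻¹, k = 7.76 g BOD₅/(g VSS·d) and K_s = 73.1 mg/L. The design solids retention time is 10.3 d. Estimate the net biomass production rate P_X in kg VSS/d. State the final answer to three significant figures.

Effluent substrate depends only on kinetics and SRT: S = K_s(1 + k_d θ_c) / [θ_c(Yk − k_d) − 1] = 73.1 × (1 + 0.115 × 10.3) / [10.3 × (0.474 × 7.76 − 0.115) − 1] = 159.7 / 35.70 = 4.473 mg/L.
The observed yield is Y_obs = Y/(1 + k_d·θ_c) = 0.474 / (1 + 0.115 × 10.3) = 0.474 / 2.184 = 0.2170 g VSS per g BOD₅ removed.
Substrate removed = Q·(S₀ − S) = 367 m³/d × (232 − 4.47) g/m³ = 8.35×10^4 g/d = 83.50 kg/d.
Biomass produced: P_X = Y_obs·Q·ΔS = 0.2170 × 83.50 ≈ 18.12 kg VSS/d.

P_X ≈ 18.1 kg VSS/d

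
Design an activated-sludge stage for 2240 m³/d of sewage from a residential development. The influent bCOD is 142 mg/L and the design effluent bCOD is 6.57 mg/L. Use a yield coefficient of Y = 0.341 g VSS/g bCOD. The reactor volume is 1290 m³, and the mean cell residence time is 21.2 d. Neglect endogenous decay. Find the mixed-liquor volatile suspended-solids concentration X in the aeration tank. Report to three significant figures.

X = Y·Q·ΔS·θ_c / V = 0.341 × 2240 × (142 − 6.57) × 21.2 / 1290 = 1700 mg/L.

X ≈ 1700 mg/L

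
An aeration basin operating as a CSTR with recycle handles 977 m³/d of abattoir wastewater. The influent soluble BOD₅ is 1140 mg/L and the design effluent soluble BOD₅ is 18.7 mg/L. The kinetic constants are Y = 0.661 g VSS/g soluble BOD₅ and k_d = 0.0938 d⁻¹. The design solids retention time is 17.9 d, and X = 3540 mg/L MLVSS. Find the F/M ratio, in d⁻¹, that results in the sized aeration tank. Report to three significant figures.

Steady-state biomass mass balance: V·X·(1 + k_d·θ_c) = Y·Q·(S₀ − S)·θ_c, so V = 0.661 × 977 × (1140 − 18.7) × 17.9 / [3540 × (1 + 0.0938 × 17.9)] = 1.3×10^7 / 9484 = 1367 m³.
F/M = applied load / biomass = Q·S₀/(V·X) = 977 × 1140 / (1367 × 3540) = 0.2302 d⁻¹.

F/M ≈ 0.230 d⁻¹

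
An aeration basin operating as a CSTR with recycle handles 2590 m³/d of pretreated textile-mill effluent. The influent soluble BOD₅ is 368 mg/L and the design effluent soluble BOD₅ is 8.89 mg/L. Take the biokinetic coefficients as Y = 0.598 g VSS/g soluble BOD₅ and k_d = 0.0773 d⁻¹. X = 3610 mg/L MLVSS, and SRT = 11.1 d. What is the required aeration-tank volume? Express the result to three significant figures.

From the SRT design equation V = Y Q (S₀−S) θ_c / [X (1 + k_d θ_c)] = 0.598 × 2590 × (368 − 8.89) × 11.1 / [3610 × (1 + 0.0773 × 11.1)] = 6.17×10^6 / 6707 = 920.4 m³.

V ≈ 920 m³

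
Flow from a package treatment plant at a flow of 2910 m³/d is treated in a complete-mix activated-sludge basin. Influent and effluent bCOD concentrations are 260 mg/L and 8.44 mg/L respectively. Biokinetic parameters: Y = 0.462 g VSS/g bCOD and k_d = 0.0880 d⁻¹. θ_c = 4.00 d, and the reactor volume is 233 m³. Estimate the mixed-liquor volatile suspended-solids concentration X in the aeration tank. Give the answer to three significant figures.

Solving the biomass balance for X: X = Y Q (S₀−S) θ_c / [V (1+k_d θ_c)] = 0.462 × 2910 × (260 − 8.44) × 4.00 / [233 × (1 + 0.0880 × 4.00)] = 4294 mg/L.

X ≈ 4290 mg/L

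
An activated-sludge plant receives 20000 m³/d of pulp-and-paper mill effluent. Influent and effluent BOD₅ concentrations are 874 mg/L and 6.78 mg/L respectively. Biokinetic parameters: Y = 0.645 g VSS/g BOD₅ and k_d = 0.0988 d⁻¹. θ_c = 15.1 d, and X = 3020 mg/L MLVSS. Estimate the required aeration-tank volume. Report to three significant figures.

Steady-state biomass mass balance: V·X·(1 + k_d·θ_c) = Y·Q·(S₀ − S)·θ_c, so V = 0.645 × 20000 × (874 − 6.78) × 15.1 / [3020 × (1 + 0.0988 × 15.1)] = 1.69×10^8 / 7525 = 22447 m³.

V ≈ 22400 m³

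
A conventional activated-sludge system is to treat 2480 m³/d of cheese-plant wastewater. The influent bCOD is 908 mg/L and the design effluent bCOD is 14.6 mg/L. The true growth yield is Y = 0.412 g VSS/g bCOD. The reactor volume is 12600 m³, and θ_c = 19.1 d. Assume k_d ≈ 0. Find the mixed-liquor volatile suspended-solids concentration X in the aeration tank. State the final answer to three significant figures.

Without decay, X = Y Q (S₀−S) θ_c / V = 0.412 × 2480 × (908 − 14.6) × 19.1 / 12600 = 1384 mg/L.

X ≈ 1380 mg/L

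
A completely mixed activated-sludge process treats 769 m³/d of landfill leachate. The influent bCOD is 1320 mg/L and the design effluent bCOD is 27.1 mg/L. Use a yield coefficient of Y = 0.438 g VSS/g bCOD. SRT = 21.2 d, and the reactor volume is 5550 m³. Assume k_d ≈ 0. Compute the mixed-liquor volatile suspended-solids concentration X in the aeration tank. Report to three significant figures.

Without decay, X = Y Q (S₀−S) θ_c / V = 0.438 × 769 × (1320 − 27.1) × 21.2 / 5550 = 1663 mg/L.

X ≈ 1660 mg/L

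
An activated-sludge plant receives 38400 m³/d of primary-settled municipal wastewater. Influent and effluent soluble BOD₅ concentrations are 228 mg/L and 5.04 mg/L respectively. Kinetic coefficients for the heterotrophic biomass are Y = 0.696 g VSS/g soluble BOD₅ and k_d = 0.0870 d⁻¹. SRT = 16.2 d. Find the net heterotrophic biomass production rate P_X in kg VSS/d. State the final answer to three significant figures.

P_X ≈ 2470 kg VSS/d

Correct the yield for decay: Y_obs = Y/(1 + k_d θ_c) = 0.696 / (1 + 0.0870 × 16.2) = 0.696 / 2.409 = 0.2889.
Mass of soluble BOD₅ removed per day: Q(S₀ − S) = 38400 × 223.0 g/m³ = 8562 kg/d.
P_X = Y_obs · Q(S₀ − S) = 0.2889 × 8562 = 2473 kg VSS/d.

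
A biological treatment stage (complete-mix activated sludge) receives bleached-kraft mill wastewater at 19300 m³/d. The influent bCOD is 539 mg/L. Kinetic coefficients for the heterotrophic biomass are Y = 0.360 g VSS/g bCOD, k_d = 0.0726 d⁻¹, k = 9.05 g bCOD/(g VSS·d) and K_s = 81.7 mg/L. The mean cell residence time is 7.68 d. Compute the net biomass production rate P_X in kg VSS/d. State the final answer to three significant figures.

P_X ≈ 2380 kg VSS/d

From the Monod/SRT balance for a CMAS, S = K_s·(1+k_d θ_c)/[θ_c·(Y k − k_d) − 1] = 81.7 × (1 + 0.0726 × 7.68) / [7.68 × (0.360 × 9.05 − 0.0726) − 1] = 127.3 / 23.46 = 5.423 mg/L.
Y_obs = Y / (1 + k_d θ_c) = 0.360 / (1 + 0.0726 × 7.68) = 0.360 / 1.558 = 0.2311.
ΔS = 539 − 5.42 = 533.6 mg/L, so the substrate removal rate is 19300 × 533.6/1000 = 10298 kg bCOD/d.
So the net sludge growth is P_X = 0.2311 × 10298 = 2380 kg VSS/d.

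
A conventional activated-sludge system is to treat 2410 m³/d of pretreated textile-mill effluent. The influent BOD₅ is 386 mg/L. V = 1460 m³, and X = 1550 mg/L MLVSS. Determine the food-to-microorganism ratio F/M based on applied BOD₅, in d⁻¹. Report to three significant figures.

F/M ≈ 0.411 d⁻¹

Food-to-microorganism ratio F/M = Q S₀ / (V X) = 2410 × 386 / (1460 × 1550) = 0.4111 d⁻¹.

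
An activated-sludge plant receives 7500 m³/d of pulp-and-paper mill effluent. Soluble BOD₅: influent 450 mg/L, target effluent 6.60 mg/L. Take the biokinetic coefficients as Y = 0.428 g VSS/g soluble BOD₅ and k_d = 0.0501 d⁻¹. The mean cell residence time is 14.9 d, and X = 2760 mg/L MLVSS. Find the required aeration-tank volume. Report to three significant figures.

V ≈ 4400 m³

Steady-state biomass mass balance: V·X·(1 + k_d·θ_c) = Y·Q·(S₀ − S)·θ_c, so V = 0.428 × 7500 × (450 − 6.60) × 14.9 / [2760 × (1 + 0.0501 × 14.9)] = 2.12×10^7 / 4820 = 4400 m³.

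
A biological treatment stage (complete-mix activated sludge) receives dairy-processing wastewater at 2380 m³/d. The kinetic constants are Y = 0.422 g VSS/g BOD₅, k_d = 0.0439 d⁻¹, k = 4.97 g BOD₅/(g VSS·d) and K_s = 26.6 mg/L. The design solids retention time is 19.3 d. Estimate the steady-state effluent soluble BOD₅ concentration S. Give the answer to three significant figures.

S ≈ 1.27 mg/L

From the Monod/SRT balance for a CMAS, S = K_s·(1+k_d θ_c)/[θ_c·(Y k − k_d) − 1] = 26.6 × (1 + 0.0439 × 19.3) / [19.3 × (0.422 × 4.97 − 0.0439) − 1] = 49.14 / 38.63 = 1.272 mg/L.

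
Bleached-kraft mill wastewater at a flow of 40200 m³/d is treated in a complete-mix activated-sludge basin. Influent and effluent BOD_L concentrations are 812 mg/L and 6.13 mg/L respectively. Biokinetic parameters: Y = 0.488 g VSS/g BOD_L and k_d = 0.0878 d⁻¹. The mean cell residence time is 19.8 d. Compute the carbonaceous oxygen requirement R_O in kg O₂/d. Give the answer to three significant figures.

R_O ≈ 24200 kg O₂/d

Observed yield with endogenous decay: Y_obs = Y / (1 + k_d·θ_c) = 0.488 / (1 + 0.0878 × 19.8) = 0.488 / 2.738 = 0.1782 g VSS/g BOD_L.
Mass of BOD_L removed per day: Q(S₀ − S) = 40200 × 805.9 g/m³ = 32396 kg/d.
Net sludge production P_X = 0.1782 × 32396 = 5773 kg VSS/d.
R_O = Q·ΔS − 1.42 P_X = 32396 − 8198 = 24198 kg O₂/d.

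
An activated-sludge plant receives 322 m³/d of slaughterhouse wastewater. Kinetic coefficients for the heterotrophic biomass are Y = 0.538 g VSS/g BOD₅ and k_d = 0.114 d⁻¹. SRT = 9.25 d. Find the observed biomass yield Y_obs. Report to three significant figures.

Observed yield with endogenous decay: Y_obs = Y / (1 + k_d·θ_c) = 0.538 / (1 + 0.114 × 9.25) = 0.538 / 2.054 = 0.2619 g VSS/g BOD₅.

Y_obs ≈ 0.262 g VSS/g BOD₅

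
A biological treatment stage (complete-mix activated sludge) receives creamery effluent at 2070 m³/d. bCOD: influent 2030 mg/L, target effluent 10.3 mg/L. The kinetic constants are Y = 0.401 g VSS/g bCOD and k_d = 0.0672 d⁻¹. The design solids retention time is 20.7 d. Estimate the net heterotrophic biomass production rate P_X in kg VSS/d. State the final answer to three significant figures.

P_X ≈ 701 kg VSS/d

Correct the yield for decay: Y_obs = Y/(1 + k_d θ_c) = 0.401 / (1 + 0.0672 × 20.7) = 0.401 / 2.391 = 0.1677.
ΔS = 2030 − 10.3 = 2020 mg/L, so the substrate removal rate is 2070 × 2020/1000 = 4181 kg bCOD/d.
P_X = Y_obs · Q(S₀ − S) = 0.1677 × 4181 = 701.2 kg VSS/d.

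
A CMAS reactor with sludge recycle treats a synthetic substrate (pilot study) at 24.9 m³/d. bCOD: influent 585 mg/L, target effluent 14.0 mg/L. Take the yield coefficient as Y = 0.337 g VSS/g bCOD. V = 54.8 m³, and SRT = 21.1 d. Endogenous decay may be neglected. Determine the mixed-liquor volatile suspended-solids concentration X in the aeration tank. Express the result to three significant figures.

X ≈ 1840 mg/L

Without decay, X = Y Q (S₀−S) θ_c / V = 0.337 × 24.9 × (585 − 14.0) × 21.1 / 54.8 = 1845 mg/L.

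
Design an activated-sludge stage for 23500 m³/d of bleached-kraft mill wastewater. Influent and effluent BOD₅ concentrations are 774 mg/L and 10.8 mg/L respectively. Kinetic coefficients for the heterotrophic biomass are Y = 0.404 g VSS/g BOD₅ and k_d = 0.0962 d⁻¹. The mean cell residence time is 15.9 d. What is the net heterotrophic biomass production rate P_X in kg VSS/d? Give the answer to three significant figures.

Observed yield with endogenous decay: Y_obs = Y / (1 + k_d·θ_c) = 0.404 / (1 + 0.0962 × 15.9) = 0.404 / 2.530 = 0.1597 g VSS/g BOD₅.
Mass of BOD₅ removed per day: Q(S₀ − S) = 23500 × 763.2 g/m³ = 17935 kg/d.
Net biomass production P_X = Y_obs × Q·(S₀ − S) = 0.1597 × 17935 = 2864 kg VSS/d.

P_X ≈ 2860 kg VSS/d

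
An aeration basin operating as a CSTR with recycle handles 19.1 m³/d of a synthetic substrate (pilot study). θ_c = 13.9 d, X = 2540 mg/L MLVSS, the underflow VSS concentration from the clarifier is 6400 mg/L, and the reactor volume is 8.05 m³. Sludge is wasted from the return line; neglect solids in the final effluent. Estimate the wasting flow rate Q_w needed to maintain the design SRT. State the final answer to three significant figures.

Q_w ≈ 0.230 m³/d

Q_w = (V·X)/(θ_c X_r) = 8.050 × 2540 / (13.9 × 6400) = 0.2298 m³/d.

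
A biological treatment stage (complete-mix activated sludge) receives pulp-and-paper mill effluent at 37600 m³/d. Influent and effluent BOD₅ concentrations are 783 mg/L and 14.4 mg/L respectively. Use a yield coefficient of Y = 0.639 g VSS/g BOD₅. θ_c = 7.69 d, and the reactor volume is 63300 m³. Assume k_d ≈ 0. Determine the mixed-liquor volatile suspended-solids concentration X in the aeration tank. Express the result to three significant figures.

X ≈ 2240 mg/L

From V·X = Y·Q·(S₀ − S)·θ_c (decay neglected): X = 0.639 × 37600 × (783 − 14.4) × 7.69 / 63300 = 2243 mg/L.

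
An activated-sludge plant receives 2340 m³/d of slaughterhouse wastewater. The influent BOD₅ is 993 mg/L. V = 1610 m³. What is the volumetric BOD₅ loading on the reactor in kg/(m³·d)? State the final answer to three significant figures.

L_v = Q S₀ / V = 2340 × 993 × 10⁻³ / 1610 = 1.443 kg/(m³·d).

L_v ≈ 1.44 kg BOD₅/(m³·d)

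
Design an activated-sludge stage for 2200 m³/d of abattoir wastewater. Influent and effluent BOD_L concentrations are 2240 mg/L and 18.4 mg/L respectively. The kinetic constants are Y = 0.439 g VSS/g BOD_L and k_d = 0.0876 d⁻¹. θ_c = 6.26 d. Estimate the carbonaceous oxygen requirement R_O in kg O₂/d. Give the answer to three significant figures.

Y_obs = Y / (1 + k_d θ_c) = 0.439 / (1 + 0.0876 × 6.26) = 0.439 / 1.548 = 0.2835.
Mass of BOD_L removed per day: Q(S₀ − S) = 2200 × 2222 g/m³ = 4888 kg/d.
Net sludge production P_X = 0.2835 × 4888 = 1386 kg VSS/d.
R_O = Q·(S₀ − S) − 1.42·P_X = 4888 − 1.42 × 1386 = 2920 kg O₂/d.

R_O ≈ 2920 kg O₂/d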